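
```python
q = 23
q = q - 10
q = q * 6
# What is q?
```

Trace:
`q = 23` → q = 23
`q = q - 10` → q = 13
`q = q * 6` → q = 78
So q = 78

Answer: 78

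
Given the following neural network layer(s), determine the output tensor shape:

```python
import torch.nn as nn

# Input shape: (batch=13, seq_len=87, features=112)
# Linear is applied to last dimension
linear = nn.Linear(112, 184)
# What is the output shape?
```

Input: (13, 87, 112) -> Output: (13, 87, 184)

Answer: (13, 87, 184)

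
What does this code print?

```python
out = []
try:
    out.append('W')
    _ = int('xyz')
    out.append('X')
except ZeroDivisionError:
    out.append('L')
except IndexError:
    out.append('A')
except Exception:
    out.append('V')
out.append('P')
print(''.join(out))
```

Execution trace: 'W' (try body) → 'V' (except Exception) → 'P' (after the try/except). Output: WVP

Answer: WVP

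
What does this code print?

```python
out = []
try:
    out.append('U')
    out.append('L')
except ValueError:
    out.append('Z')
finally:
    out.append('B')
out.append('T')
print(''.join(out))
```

Execution trace: 'U' (try body) → 'L' (try body, no exception) → 'B' (finally) → 'T' (after the try/except). Output: ULBT

Answer: ULBT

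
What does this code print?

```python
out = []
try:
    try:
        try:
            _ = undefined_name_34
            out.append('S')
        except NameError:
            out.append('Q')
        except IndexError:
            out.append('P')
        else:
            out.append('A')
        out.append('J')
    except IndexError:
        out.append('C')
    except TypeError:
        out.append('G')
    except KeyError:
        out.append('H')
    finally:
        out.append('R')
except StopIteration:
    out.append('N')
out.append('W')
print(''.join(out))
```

Execution trace: 'Q' (inner except NameError) → 'J' (try body, no exception) → 'R' (finally) → 'W' (after the try/except). Output: QJRW

Answer: QJRW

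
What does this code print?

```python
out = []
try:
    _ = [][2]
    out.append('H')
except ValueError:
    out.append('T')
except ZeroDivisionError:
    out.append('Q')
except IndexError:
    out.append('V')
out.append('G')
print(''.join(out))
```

Execution trace: 'V' (except IndexError) → 'G' (after the try/except). Output: VG

Answer: VG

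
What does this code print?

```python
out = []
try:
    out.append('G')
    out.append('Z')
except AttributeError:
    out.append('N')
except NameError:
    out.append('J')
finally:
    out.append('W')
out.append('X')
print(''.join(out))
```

Execution trace: 'G' (try body) → 'Z' (try body, no exception) → 'W' (finally) → 'X' (after the try/except). Output: GZWX

Answer: GZWX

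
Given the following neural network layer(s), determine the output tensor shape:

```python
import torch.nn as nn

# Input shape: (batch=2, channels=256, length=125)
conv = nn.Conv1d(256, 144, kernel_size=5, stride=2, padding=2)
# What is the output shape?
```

Input: (2, 256, 125) -> Output: (2, 144, 63)

Answer: (2, 144, 63)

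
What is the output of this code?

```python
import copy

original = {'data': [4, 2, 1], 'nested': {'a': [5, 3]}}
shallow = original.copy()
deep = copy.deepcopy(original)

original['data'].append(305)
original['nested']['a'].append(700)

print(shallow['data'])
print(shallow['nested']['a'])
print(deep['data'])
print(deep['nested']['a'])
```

Key concept: comparing shallow vs deep copy.
Step by step:
`original = {'data': [4, 2, 1], 'nested': {'a': [5, 3]}}` → original = {'data': [4, 2, 1], 'nested': {'a': [5, 3]}}
`shallow = original.copy()` → shallow = {'data': [4, 2, 1], 'nested': {'a': [5, 3]}}
`deep = copy.deepcopy(original)` → deep = {'data': [4, 2, 1], 'nested': {'a': [5, 3]}}
`original['data'].append(305)` → original = {'data': [4, 2, 1, 305], 'nested': {'a': [5, 3]}}; shallow = {'data': [4, 2, 1, 305], 'nested': {'a': [5, 3]}}
`original['nested']['a'].append(700)` → original = {'data': [4, 2, 1, 305], 'nested': {'a': [5, 3, 700]}}; shallow = {'data': [4, 2, 1, 305], 'nested': {'a': [5, 3, 700]}}
`print(shallow['data'])` → prints [4, 2, 1, 305]
`print(shallow['nested']['a'])` → prints [5, 3, 700]
`print(deep['data'])` → prints [4, 2, 1]
`print(deep['nested']['a'])` → prints [5, 3]

Answer:
[4, 2, 1, 305]
[5, 3, 700]
[4, 2, 1]
[5, 3]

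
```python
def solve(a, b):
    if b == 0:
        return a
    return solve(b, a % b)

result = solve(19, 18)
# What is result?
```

solve(19, 18) -> solve(18, 1) -> solve(1, 0) -> 1

Answer: 1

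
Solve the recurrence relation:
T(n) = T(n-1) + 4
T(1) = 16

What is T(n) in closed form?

Unrolling: T(n) = T(1) + 4·(n-1) = 16 + 4(n-1) = 4n + 12.

Answer: T(n) = 4n + 12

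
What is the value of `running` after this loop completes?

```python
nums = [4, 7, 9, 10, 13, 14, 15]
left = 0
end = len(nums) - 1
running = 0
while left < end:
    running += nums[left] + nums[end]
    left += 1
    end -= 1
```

Sum of pairs from ends
`running` takes the values: 0 → 19 → 40 → 62

Answer: 62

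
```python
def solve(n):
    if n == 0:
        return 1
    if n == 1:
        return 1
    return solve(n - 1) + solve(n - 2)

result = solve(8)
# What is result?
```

Build up from base cases: solve(0)=1, solve(1)=1, solve(2)=2, solve(3)=3, solve(4)=5, solve(5)=8, solve(6)=13, ..., solve(8)=34

Answer: 34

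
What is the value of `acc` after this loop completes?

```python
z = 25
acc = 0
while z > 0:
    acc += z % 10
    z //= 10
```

Sum digits of 25
`acc` takes the values: 0 → 5 → 7

Answer: 7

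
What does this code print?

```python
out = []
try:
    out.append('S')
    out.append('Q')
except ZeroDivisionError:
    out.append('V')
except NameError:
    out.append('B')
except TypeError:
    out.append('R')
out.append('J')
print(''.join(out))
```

Execution trace: 'S' (try body) → 'Q' (try body, no exception) → 'J' (after the try/except). Output: SQJ

Answer: SQJ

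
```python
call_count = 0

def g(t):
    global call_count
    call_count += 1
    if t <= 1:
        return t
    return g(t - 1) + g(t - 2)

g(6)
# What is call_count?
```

Calls(t) = 1 + Calls(t-1) + Calls(t-2); Calls(0)=Calls(1)=1. For t=6 this gives 25.

Answer: 25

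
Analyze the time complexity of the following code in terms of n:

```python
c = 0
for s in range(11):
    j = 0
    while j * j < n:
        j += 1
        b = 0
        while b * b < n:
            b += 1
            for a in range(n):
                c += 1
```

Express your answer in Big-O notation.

Each loop level contributes: 1 × √n × √n × n. Multiplying the contributions gives O(n^2).

Answer: O(n^2)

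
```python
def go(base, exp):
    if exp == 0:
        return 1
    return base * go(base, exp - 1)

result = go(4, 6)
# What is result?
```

go(4, 6) = 4 * 4 * 4 * 4 * 4 * 4 = 4096

Answer: 4096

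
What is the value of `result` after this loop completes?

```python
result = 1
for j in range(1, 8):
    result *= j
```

7! = 5040
`result` takes the values: 1 → 2 → 6 → 24 → 120 → 720 → 5040

Answer: 5040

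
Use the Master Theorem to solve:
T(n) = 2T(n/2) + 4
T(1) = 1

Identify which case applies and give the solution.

a=2, b=2, f(n)=4. log_2(2) = 1. Since c=0 < 1, Case 1 applies: T(n) = Θ(n^log_b(a)) = O(n).

Answer: O(n) - Case 1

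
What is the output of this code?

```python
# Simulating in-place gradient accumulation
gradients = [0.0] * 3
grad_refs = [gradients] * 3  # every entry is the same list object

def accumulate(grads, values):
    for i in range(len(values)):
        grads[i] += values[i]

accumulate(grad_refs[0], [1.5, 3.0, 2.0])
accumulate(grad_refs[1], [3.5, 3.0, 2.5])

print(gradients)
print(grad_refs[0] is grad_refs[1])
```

Key concept: gradient accumulation aliasing.
Step by step:
`gradients = [0.0] * 3` → gradients = [0.0, 0.0, 0.0]
`grad_refs = [gradients] * 3` → grad_refs = [[0.0, 0.0, 0.0], [0.0, 0.0, 0.0], [0.0, 0.0, 0.0]]
`accumulate(grad_refs[0], [1.5, 3.0, 2.0])` → gradients = [1.5, 3.0, 2.0]; grad_refs = [[1.5, 3.0, 2.0], [1.5, 3.0, 2.0], [1.5, 3.0, 2.0]]
`accumulate(grad_refs[1], [3.5, 3.0, 2.5])` → gradients = [5.0, 6.0, 4.5]; grad_refs = [[5.0, 6.0, 4.5], [5.0, 6.0, 4.5], [5.0, 6.0, 4.5]]
`print(gradients)` → prints [5.0, 6.0, 4.5]
`print(grad_refs[0] is grad_refs[1])` → prints True

Answer:
[5.0, 6.0, 4.5]
True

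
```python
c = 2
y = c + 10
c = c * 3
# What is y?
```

Trace:
`c = 2` → c = 2
`y = c + 10` → y = 12
`c = c * 3` → c = 6
So y = 12

Answer: 12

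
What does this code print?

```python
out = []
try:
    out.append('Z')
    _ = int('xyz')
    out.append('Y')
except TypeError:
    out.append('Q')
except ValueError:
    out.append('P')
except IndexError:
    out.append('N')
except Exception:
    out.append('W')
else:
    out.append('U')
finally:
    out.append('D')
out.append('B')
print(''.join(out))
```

Execution trace: 'Z' (try body) → 'P' (except ValueError) → 'D' (finally) → 'B' (after the try/except). Output: ZPDB

Answer: ZPDB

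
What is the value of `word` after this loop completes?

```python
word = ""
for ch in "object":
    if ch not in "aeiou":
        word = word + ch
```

Remove vowels from 'object'
`word` takes the values: "" → "b" → "bj" → "bjc" → "bjct"

Answer: "bjct"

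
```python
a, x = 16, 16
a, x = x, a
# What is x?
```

Trace:
`a, x = 16, 16` → a = 16; x = 16
`a, x = x, a` → a = 16; x = 16
So x = 16

Answer: 16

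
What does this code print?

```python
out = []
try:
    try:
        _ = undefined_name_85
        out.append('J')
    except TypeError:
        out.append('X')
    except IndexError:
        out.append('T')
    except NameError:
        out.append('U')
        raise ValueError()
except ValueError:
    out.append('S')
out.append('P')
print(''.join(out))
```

Execution trace: 'U' (inner except NameError) → 'S' (outer except ValueError) → 'P' (after the try/except). Output: USP

Answer: USP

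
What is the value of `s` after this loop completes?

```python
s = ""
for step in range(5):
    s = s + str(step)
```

Concatenate digits 0 to 4
`s` takes the values: "" → "0" → "01" → "012" → "0123" → "01234"

Answer: "01234"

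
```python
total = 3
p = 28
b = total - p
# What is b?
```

Trace:
`total = 3` → total = 3
`p = 28` → p = 28
`b = total - p` → b = -25
So b = -25

Answer: -25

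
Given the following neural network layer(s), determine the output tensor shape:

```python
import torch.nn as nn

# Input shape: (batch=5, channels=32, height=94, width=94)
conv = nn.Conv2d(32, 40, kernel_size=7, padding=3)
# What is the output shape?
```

Input: (5, 32, 94, 94) -> Output: (5, 40, 94, 94)

Answer: (5, 40, 94, 94)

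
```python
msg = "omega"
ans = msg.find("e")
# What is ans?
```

Trace:
`msg = "omega"` → msg = 'omega'
`ans = msg.find("e")` → ans = 2
So ans = 2

Answer: 2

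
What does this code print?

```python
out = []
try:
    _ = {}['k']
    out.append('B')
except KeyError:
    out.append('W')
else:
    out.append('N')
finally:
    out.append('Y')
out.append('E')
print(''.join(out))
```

Execution trace: 'W' (except KeyError) → 'Y' (finally) → 'E' (after the try/except). Output: WYE

Answer: WYE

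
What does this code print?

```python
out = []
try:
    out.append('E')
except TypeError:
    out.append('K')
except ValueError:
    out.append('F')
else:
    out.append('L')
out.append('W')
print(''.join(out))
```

Execution trace: 'E' (try body, no exception) → 'L' (else) → 'W' (after the try/except). Output: ELW

Answer: ELW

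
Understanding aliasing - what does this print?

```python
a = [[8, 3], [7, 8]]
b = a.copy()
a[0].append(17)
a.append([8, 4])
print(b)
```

Key concept: shallow copy with nested lists.
Step by step:
`a = [[8, 3], [7, 8]]` → a = [[8, 3], [7, 8]]
`b = a.copy()` → b = [[8, 3], [7, 8]]
`a[0].append(17)` → a = [[8, 3, 17], [7, 8]]; b = [[8, 3, 17], [7, 8]]
`a.append([8, 4])` → a = [[8, 3, 17], [7, 8], [8, 4]]
`print(b)` → prints [[8, 3, 17], [7, 8]]

Answer: [[8, 3, 17], [7, 8]]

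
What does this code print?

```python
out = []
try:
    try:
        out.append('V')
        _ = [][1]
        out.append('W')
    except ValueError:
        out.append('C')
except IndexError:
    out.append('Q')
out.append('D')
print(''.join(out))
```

Execution trace: 'V' (inner try body) → 'Q' (outer except IndexError) → 'D' (after the try/except). Output: VQD

Answer: VQD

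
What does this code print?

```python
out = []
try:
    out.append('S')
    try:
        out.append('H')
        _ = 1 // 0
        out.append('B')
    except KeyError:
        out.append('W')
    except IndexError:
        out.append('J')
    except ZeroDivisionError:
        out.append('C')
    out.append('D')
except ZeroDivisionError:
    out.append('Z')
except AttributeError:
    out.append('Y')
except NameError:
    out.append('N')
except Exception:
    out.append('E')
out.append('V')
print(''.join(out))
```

Execution trace: 'S' (try body) → 'H' (inner try body) → 'C' (inner except ZeroDivisionError) → 'D' (try body, no exception) → 'V' (after the try/except). Output: SHCDV

Answer: SHCDV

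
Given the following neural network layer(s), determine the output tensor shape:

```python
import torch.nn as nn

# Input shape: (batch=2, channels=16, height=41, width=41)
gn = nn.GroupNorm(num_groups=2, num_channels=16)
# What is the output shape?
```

Input: (2, 16, 41, 41) -> Output: (2, 16, 41, 41)

Answer: (2, 16, 41, 41)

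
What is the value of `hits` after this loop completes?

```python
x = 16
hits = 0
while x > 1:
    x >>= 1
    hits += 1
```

Count right shifts until 1
`hits` takes the values: 0 → 1 → 2 → 3 → 4

Answer: 4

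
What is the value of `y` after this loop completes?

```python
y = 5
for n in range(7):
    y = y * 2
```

Multiply by 2, 7 times: 5 * 2^7 = 640
`y` takes the values: 5 → 10 → 20 → 40 → 80 → 160 → 320 → 640

Answer: 640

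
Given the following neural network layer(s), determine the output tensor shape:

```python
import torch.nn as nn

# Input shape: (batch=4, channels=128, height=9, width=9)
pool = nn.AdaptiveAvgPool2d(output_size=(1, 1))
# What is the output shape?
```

Input: (4, 128, 9, 9) -> Output: (4, 128, 1, 1)

Answer: (4, 128, 1, 1)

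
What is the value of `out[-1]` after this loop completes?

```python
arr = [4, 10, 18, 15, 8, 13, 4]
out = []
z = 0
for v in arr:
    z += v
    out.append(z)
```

Cumulative sum ends at 72
`out` takes the values: [] → [4] → [4, 14] → [4, 14, 32] → [4, 14, 32, 47] → [4, 14, 32, 47, 55] → [4, 14, 32, 47, 55, 68] → [4, 14, 32, 47, 55, 68, 72]
So `out[-1]` = 72

Answer: 72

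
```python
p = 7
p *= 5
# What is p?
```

Trace:
`p = 7` → p = 7
`p *= 5` → p = 35
So p = 35

Answer: 35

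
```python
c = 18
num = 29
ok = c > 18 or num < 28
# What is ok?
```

Trace:
`c = 18` → c = 18
`num = 29` → num = 29
`ok = c > 18 or num < 28` → ok = False
So ok = False

Answer: False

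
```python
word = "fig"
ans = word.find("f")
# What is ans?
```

Trace:
`word = "fig"` → word = 'fig'
`ans = word.find("f")` → ans = 0
So ans = 0

Answer: 0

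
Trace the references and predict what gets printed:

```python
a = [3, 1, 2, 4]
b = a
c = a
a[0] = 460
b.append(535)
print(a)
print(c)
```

Key concept: multiple aliases.
Step by step:
`a = [3, 1, 2, 4]` → a = [3, 1, 2, 4]
`b = a` → b = [3, 1, 2, 4] (same object as a)
`c = a` → c = [3, 1, 2, 4] (same object as a, b)
`a[0] = 460` → a = [460, 1, 2, 4] (same object as b, c); b = [460, 1, 2, 4] (same object as a, c); c = [460, 1, 2, 4] (same object as a, b)
`b.append(535)` → a = [460, 1, 2, 4, 535] (same object as b, c); b = [460, 1, 2, 4, 535] (same object as a, c); c = [460, 1, 2, 4, 535] (same object as a, b)
`print(a)` → prints [460, 1, 2, 4, 535]
`print(c)` → prints [460, 1, 2, 4, 535]

Answer:
[460, 1, 2, 4, 535]
[460, 1, 2, 4, 535]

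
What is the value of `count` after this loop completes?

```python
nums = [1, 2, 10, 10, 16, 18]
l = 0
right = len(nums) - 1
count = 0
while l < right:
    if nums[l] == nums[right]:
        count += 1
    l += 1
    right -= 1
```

Count matching pairs from ends
`count` takes the values: 0 → 1

Answer: 1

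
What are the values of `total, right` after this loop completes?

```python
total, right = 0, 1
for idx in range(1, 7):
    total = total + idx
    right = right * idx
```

Sum and factorial of 1 to 6
`total, right` takes the values: (0, 1) → (1, 1) → (3, 1) → (3, 2) → (6, 2) → (6, 6) → (10, 6) → (10, 24) → (15, 24) → (15, 120) → (21, 120) → (21, 720)

Answer: 21, 720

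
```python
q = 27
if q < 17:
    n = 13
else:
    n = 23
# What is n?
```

Trace:
`q = 27` → q = 27
`if q < 17: ...` → q < 17 is False, take else branch → n = 23
So n = 23

Answer: 23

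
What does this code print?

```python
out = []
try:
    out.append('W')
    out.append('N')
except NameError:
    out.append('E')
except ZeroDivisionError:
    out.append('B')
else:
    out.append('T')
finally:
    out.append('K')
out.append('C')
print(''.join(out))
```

Execution trace: 'W' (try body) → 'N' (try body, no exception) → 'T' (else) → 'K' (finally) → 'C' (after the try/except). Output: WNTKC

Answer: WNTKC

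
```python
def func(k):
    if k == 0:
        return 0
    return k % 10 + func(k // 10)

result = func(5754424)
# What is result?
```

Sum of digits of 5754424: 4 + 2 + 4 + 4 + 5 + 7 + 5 = 31

Answer: 31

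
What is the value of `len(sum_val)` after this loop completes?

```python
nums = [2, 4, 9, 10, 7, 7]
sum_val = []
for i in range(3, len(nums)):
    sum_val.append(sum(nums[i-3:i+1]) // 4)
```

Number of 4-element averages
`sum_val` takes the values: [] → [6] → [6, 7] → [6, 7, 8]
So `len(sum_val)` = 3

Answer: 3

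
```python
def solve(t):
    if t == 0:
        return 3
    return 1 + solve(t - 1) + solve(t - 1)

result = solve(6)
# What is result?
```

solve(t) = 1 + 2·solve(t-1), solve(0)=3. Closed form: (3+1)·2^6 - 1 = 255.

Answer: 255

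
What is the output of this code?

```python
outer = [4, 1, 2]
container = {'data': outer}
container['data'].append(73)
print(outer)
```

Key concept: dict holds reference to list.
Step by step:
`outer = [4, 1, 2]` → outer = [4, 1, 2]
`container = {'data': outer}` → container = {'data': [4, 1, 2]}
`container['data'].append(73)` → outer = [4, 1, 2, 73]; container = {'data': [4, 1, 2, 73]}
`print(outer)` → prints [4, 1, 2, 73]

Answer: [4, 1, 2, 73]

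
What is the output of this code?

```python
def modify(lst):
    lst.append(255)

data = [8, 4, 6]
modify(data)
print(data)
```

Key concept: function modifies passed list.
Step by step:
`data = [8, 4, 6]` → data = [8, 4, 6]
`modify(data)` → data = [8, 4, 6, 255]
`print(data)` → prints [8, 4, 6, 255]

Answer: [8, 4, 6, 255]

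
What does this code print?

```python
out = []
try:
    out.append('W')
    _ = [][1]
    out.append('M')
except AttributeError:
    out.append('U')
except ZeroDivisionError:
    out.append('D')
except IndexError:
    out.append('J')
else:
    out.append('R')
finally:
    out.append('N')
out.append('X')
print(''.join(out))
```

Execution trace: 'W' (try body) → 'J' (except IndexError) → 'N' (finally) → 'X' (after the try/except). Output: WJNX

Answer: WJNX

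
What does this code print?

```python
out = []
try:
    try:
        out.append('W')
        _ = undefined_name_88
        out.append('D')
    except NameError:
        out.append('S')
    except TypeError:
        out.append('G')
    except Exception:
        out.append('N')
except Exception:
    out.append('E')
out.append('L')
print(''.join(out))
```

Execution trace: 'W' (inner try body) → 'S' (inner except NameError) → 'L' (after the try/except). Output: WSL

Answer: WSL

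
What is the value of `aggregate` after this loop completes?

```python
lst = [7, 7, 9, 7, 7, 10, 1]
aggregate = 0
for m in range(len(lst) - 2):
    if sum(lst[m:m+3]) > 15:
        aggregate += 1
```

Count windows with sum > 15
`aggregate` takes the values: 0 → 1 → 2 → 3 → 4 → 5

Answer: 5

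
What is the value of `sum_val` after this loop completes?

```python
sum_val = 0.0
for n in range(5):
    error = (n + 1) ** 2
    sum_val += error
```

Sum of squared losses 1² + 2² + ... + 5²
`sum_val` takes the values: 0.0 → 1.0 → 5.0 → 14.0 → 30.0 → 55.0

Answer: 55.0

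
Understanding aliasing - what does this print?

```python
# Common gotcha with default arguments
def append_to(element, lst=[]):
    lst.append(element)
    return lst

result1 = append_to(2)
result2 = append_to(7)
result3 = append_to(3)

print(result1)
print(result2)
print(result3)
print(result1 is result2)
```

Key concept: mutable default argument gotcha.
Step by step:
`result1 = append_to(2)` → result1 = [2]
`result2 = append_to(7)` → result1 = [2, 7] (same object as result2); result2 = [2, 7] (same object as result1)
`result3 = append_to(3)` → result1 = [2, 7, 3] (same object as result2, result3); result2 = [2, 7, 3] (same object as result1, result3); result3 = [2, 7, 3] (same object as result1, result2)
`print(result1)` → prints [2, 7, 3]
`print(result2)` → prints [2, 7, 3]
`print(result3)` → prints [2, 7, 3]
`print(result1 is result2)` → prints True

Answer:
[2, 7, 3]
[2, 7, 3]
[2, 7, 3]
True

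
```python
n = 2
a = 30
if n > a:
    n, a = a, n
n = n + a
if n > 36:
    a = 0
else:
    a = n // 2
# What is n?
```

Trace:
`n = 2` → n = 2
`a = 30` → a = 30
`if n > a: ...` → n > a is False → no variable changes
`n = n + a` → n = 32
`if n > 36: ...` → n > 36 is False, take else branch → a = 16
So n = 32

Answer: 32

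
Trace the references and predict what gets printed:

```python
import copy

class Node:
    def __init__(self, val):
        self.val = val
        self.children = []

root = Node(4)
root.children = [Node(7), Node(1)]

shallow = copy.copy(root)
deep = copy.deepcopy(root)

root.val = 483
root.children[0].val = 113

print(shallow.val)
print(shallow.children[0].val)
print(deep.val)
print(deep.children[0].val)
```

Key concept: deep copy with custom objects.
Step by step:
`root = Node(4)` → root = Node(val=4, children=[])
`root.children = [Node(7), Node(1)]` → root = Node(val=4, children=[Node(val=7, children=[]), Node(val=1, children=[])])
`shallow = copy.copy(root)` → shallow = Node(val=4, children=[Node(val=7, children=[]), Node(val=1, children=[])])
`deep = copy.deepcopy(root)` → deep = Node(val=4, children=[Node(val=7, children=[]), Node(val=1, children=[])])
`root.val = 483` → root = Node(val=483, children=[Node(val=7, children=[]), Node(val=1, children=[])])
`root.children[0].val = 113` → root = Node(val=483, children=[Node(val=113, children=[]), Node(val=1, children=[])]); shallow = Node(val=4, children=[Node(val=113, children=[]), Node(val=1, children=[])])
`print(shallow.val)` → prints 4
`print(shallow.children[0].val)` → prints 113
`print(deep.val)` → prints 4
`print(deep.children[0].val)` → prints 7

Answer:
4
113
4
7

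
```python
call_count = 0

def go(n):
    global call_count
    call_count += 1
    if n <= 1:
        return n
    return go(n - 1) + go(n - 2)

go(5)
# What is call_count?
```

Calls(n) = 1 + Calls(n-1) + Calls(n-2); Calls(0)=Calls(1)=1. For n=5 this gives 15.

Answer: 15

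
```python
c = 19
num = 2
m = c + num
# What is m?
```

Trace:
`c = 19` → c = 19
`num = 2` → num = 2
`m = c + num` → m = 21
So m = 21

Answer: 21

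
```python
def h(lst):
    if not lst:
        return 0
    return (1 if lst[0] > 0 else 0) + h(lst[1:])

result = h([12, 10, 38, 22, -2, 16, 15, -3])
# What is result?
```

Count of positive elements in [12, 10, 38, 22, -2, 16, 15, -3] = 6

Answer: 6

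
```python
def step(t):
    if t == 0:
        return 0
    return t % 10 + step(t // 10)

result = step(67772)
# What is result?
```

Sum of digits of 67772: 2 + 7 + 7 + 7 + 6 = 29

Answer: 29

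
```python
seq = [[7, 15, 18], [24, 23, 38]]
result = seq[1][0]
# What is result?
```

Trace:
`seq = [[7, 15, 18], [24, 23, 38]]` → seq = [[7, 15, 18], [24, 23, 38]]
`result = seq[1][0]` → result = 24
So result = 24

Answer: 24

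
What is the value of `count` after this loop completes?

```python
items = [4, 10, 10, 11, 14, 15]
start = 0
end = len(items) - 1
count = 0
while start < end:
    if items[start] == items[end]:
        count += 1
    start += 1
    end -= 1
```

Count matching pairs from ends
`count` takes the values: 0

Answer: 0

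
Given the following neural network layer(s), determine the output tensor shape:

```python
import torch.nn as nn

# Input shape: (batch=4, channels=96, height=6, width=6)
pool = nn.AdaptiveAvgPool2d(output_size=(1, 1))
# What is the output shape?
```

Input: (4, 96, 6, 6) -> Output: (4, 96, 1, 1)

Answer: (4, 96, 1, 1)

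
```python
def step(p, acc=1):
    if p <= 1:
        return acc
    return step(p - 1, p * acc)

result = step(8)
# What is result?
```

Accumulator trace (n, acc): (8, 1) -> (7, 8) -> (6, 56) -> (5, 336) -> (4, 1680) -> (3, 6720) -> (2, 20160) -> (1, 40320) -> return 40320

Answer: 40320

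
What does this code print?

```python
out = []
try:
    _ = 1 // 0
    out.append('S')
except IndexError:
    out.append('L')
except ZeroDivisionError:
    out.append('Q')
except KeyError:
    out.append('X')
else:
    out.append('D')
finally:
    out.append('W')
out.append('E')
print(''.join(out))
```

Execution trace: 'Q' (except ZeroDivisionError) → 'W' (finally) → 'E' (after the try/except). Output: QWE

Answer: QWE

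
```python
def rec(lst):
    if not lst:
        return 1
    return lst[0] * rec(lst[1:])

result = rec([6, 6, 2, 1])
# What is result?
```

Product over [6, 6, 2, 1] = 6 * 6 * 2 * 1 = 72

Answer: 72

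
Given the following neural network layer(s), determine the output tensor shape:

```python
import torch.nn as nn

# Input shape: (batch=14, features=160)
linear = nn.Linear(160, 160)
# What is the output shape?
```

Input: (14, 160) -> Output: (14, 160)

Answer: (14, 160)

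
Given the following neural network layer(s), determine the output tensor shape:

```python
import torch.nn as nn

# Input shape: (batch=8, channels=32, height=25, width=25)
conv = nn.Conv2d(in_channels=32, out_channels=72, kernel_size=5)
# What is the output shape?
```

Input: (8, 32, 25, 25) -> Output: (8, 72, 21, 21)

Answer: (8, 72, 21, 21)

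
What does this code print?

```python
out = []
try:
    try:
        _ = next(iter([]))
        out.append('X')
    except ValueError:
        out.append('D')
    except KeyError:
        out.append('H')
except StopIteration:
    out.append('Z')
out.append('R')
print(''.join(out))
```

Execution trace: 'Z' (outer except StopIteration) → 'R' (after the try/except). Output: ZR

Answer: ZR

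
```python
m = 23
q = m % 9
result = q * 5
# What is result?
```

Trace:
`m = 23` → m = 23
`q = m % 9` → q = 5
`result = q * 5` → result = 25
So result = 25

Answer: 25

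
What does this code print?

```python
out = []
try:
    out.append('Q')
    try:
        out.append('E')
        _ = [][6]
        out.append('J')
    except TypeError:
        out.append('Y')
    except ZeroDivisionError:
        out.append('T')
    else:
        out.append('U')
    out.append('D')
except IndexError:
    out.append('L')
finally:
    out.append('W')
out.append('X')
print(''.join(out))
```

Execution trace: 'Q' (try body) → 'E' (inner try body) → 'L' (except IndexError) → 'W' (finally) → 'X' (after the try/except). Output: QELWX

Answer: QELWX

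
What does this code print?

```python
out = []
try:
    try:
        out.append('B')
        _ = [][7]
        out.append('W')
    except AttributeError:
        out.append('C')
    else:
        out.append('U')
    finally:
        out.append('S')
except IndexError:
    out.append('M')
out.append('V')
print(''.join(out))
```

Execution trace: 'B' (try body) → 'S' (finally) → 'M' (outer except IndexError) → 'V' (after the try/except). Output: BSMV

Answer: BSMV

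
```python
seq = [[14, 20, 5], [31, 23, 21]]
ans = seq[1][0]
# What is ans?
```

Trace:
`seq = [[14, 20, 5], [31, 23, 21]]` → seq = [[14, 20, 5], [31, 23, 21]]
`ans = seq[1][0]` → ans = 31
So ans = 31

Answer: 31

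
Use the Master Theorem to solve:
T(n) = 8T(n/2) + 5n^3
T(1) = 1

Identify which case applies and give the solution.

a=8, b=2, f(n)=5n^3. log_2(8) = 3. Since c=3 = 3, Case 2 applies: T(n) = Θ(n^log_b(a) · log n) = O(n^3 log n).

Answer: O(n^3 log n) - Case 2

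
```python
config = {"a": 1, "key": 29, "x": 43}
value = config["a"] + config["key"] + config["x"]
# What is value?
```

Trace:
`config = {"a": 1, "key": 29, "x": 43}` → config = {'a': 1, 'key': 29, 'x': 43}
`value = config["a"] + config["key"] + config["x"]` → value = 73
So value = 73

Answer: 73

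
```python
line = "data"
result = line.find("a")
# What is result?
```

Trace:
`line = "data"` → line = 'data'
`result = line.find("a")` → result = 1
So result = 1

Answer: 1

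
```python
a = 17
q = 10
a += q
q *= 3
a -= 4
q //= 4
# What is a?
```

Trace:
`a = 17` → a = 17
`q = 10` → q = 10
`a += q` → a = 27
`q *= 3` → q = 30
`a -= 4` → a = 23
`q //= 4` → q = 7
So a = 23

Answer: 23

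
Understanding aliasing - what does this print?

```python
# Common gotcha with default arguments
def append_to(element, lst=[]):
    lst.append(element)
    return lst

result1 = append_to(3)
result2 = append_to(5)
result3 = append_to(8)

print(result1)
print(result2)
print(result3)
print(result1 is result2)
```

Key concept: mutable default argument gotcha.
Step by step:
`result1 = append_to(3)` → result1 = [3]
`result2 = append_to(5)` → result1 = [3, 5] (same object as result2); result2 = [3, 5] (same object as result1)
`result3 = append_to(8)` → result1 = [3, 5, 8] (same object as result2, result3); result2 = [3, 5, 8] (same object as result1, result3); result3 = [3, 5, 8] (same object as result1, result2)
`print(result1)` → prints [3, 5, 8]
`print(result2)` → prints [3, 5, 8]
`print(result3)` → prints [3, 5, 8]
`print(result1 is result2)` → prints True

Answer:
[3, 5, 8]
[3, 5, 8]
[3, 5, 8]
True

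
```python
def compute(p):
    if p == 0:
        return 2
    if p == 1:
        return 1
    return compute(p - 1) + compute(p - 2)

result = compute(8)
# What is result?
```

Build up from base cases: compute(0)=2, compute(1)=1, compute(2)=3, compute(3)=4, compute(4)=7, compute(5)=11, compute(6)=18, ..., compute(8)=47

Answer: 47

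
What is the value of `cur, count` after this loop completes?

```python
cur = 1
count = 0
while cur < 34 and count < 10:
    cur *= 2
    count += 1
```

Double until >= 34 or 10 iterations
`cur, count` takes the values: (1, 0) → (2, 0) → (2, 1) → (4, 1) → (4, 2) → (8, 2) → (8, 3) → (16, 3) → (16, 4) → (32, 4) → (32, 5) → (64, 5) → (64, 6)

Answer: 64, 6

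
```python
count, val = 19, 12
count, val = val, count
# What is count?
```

Trace:
`count, val = 19, 12` → count = 19; val = 12
`count, val = val, count` → count = 12; val = 19
So count = 12

Answer: 12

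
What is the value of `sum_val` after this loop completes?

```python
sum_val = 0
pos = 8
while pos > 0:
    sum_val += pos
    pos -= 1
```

Sum 8 down to 1
`sum_val` takes the values: 0 → 8 → 15 → 21 → 26 → 30 → 33 → 35 → 36

Answer: 36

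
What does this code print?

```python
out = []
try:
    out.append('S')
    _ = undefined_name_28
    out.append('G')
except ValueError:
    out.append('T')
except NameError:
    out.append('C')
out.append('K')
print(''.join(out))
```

Execution trace: 'S' (try body) → 'C' (except NameError) → 'K' (after the try/except). Output: SCK

Answer: SCK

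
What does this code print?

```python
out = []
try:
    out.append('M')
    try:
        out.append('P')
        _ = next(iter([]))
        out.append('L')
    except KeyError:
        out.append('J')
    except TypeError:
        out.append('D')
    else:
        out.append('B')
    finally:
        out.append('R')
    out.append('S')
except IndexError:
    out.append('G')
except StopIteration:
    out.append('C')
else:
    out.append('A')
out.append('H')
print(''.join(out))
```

Execution trace: 'M' (try body) → 'P' (inner try body) → 'R' (inner finally) → 'C' (except StopIteration) → 'H' (after the try/except). Output: MPRCH

Answer: MPRCH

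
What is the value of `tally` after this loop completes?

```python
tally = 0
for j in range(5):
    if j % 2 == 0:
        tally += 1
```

Count numbers divisible by 2 in range(5)
`tally` takes the values: 0 → 1 → 2 → 3

Answer: 3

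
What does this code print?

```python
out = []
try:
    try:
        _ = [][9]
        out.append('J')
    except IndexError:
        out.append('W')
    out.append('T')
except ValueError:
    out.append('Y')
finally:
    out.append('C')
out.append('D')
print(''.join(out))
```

Execution trace: 'W' (inner except IndexError) → 'T' (try body, no exception) → 'C' (finally) → 'D' (after the try/except). Output: WTCD

Answer: WTCD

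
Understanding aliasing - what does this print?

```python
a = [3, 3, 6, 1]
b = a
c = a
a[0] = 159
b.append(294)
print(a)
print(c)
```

Key concept: multiple aliases.
Step by step:
`a = [3, 3, 6, 1]` → a = [3, 3, 6, 1]
`b = a` → b = [3, 3, 6, 1] (same object as a)
`c = a` → c = [3, 3, 6, 1] (same object as a, b)
`a[0] = 159` → a = [159, 3, 6, 1] (same object as b, c); b = [159, 3, 6, 1] (same object as a, c); c = [159, 3, 6, 1] (same object as a, b)
`b.append(294)` → a = [159, 3, 6, 1, 294] (same object as b, c); b = [159, 3, 6, 1, 294] (same object as a, c); c = [159, 3, 6, 1, 294] (same object as a, b)
`print(a)` → prints [159, 3, 6, 1, 294]
`print(c)` → prints [159, 3, 6, 1, 294]

Answer:
[159, 3, 6, 1, 294]
[159, 3, 6, 1, 294]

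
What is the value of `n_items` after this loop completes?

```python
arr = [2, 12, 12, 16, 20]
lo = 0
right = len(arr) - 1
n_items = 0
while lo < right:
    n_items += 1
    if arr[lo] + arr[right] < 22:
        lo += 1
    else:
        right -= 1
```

Steps to find pair summing to 22
`n_items` takes the values: 0 → 1 → 2 → 3 → 4

Answer: 4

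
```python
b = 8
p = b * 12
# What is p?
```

Trace:
`b = 8` → b = 8
`p = b * 12` → p = 96
So p = 96

Answer: 96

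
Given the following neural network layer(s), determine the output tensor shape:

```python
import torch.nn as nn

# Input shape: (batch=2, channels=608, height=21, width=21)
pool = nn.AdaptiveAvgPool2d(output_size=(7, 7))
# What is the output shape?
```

Input: (2, 608, 21, 21) -> Output: (2, 608, 7, 7)

Answer: (2, 608, 7, 7)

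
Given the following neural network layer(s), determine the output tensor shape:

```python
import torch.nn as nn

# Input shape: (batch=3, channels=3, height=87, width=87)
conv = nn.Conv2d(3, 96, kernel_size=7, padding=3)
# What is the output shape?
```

Input: (3, 3, 87, 87) -> Output: (3, 96, 87, 87)

Answer: (3, 96, 87, 87)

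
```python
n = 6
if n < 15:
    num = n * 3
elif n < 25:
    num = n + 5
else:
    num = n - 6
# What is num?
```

Trace:
`n = 6` → n = 6
`if n < 15: ...` → n < 15 is True → num = 18
So num = 18

Answer: 18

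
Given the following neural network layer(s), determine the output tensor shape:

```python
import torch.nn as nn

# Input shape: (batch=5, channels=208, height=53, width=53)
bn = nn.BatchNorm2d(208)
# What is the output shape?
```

Input: (5, 208, 53, 53) -> Output: (5, 208, 53, 53)

Answer: (5, 208, 53, 53)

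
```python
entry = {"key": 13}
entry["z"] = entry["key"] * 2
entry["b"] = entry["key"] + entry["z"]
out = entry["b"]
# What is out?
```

Trace:
`entry = {"key": 13}` → entry = {'key': 13}
`entry["z"] = entry["key"] * 2` → entry = {'key': 13, 'z': 26}
`entry["b"] = entry["key"] + entry["z"]` → entry = {'key': 13, 'z': 26, 'b': 39}
`out = entry["b"]` → out = 39
So out = 39

Answer: 39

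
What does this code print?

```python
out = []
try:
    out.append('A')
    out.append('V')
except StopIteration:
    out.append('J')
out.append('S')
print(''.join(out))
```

Execution trace: 'A' (try body) → 'V' (try body, no exception) → 'S' (after the try/except). Output: AVS

Answer: AVS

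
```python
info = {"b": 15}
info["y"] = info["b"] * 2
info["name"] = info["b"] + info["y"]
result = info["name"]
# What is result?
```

Trace:
`info = {"b": 15}` → info = {'b': 15}
`info["y"] = info["b"] * 2` → info = {'b': 15, 'y': 30}
`info["name"] = info["b"] + info["y"]` → info = {'b': 15, 'y': 30, 'name': 45}
`result = info["name"]` → result = 45
So result = 45

Answer: 45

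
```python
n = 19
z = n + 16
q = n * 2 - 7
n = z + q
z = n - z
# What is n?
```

Trace:
`n = 19` → n = 19
`z = n + 16` → z = 35
`q = n * 2 - 7` → q = 31
`n = z + q` → n = 66
`z = n - z` → z = 31
So n = 66

Answer: 66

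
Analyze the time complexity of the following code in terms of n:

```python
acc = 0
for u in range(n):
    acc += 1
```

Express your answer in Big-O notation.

Each loop level contributes: n. Multiplying the contributions gives O(n).

Answer: O(n)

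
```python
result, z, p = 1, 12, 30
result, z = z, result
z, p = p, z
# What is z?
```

Trace:
`result, z, p = 1, 12, 30` → result = 1; z = 12; p = 30
`result, z = z, result` → result = 12; z = 1
`z, p = p, z` → z = 30; p = 1
So z = 30

Answer: 30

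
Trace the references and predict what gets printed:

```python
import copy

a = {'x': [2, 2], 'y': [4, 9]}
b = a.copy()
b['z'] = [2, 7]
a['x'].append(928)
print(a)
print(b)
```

Key concept: shallow copy of dict with mutable values.
Step by step:
`a = {'x': [2, 2], 'y': [4, 9]}` → a = {'x': [2, 2], 'y': [4, 9]}
`b = a.copy()` → b = {'x': [2, 2], 'y': [4, 9]}
`b['z'] = [2, 7]` → b = {'x': [2, 2], 'y': [4, 9], 'z': [2, 7]}
`a['x'].append(928)` → a = {'x': [2, 2, 928], 'y': [4, 9]}; b = {'x': [2, 2, 928], 'y': [4, 9], 'z': [2, 7]}
`print(a)` → prints {'x': [2, 2, 928], 'y': [4, 9]}
`print(b)` → prints {'x': [2, 2, 928], 'y': [4, 9], 'z': [2, 7]}

Answer:
{'x': [2, 2, 928], 'y': [4, 9]}
{'x': [2, 2, 928], 'y': [4, 9], 'z': [2, 7]}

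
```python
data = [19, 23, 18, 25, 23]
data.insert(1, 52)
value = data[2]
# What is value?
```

Trace:
`data = [19, 23, 18, 25, 23]` → data = [19, 23, 18, 25, 23]
`data.insert(1, 52)` → data = [19, 52, 23, 18, 25, 23]
`value = data[2]` → value = 23
So value = 23

Answer: 23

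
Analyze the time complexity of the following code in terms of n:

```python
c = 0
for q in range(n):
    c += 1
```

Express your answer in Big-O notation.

Each loop level contributes: n. Multiplying the contributions gives O(n).

Answer: O(n)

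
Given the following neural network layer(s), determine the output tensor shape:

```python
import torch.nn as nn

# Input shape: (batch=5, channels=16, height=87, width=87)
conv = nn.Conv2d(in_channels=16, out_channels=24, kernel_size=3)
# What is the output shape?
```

Input: (5, 16, 87, 87) -> Output: (5, 24, 85, 85)

Answer: (5, 24, 85, 85)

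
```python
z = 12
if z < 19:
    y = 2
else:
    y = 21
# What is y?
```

Trace:
`z = 12` → z = 12
`if z < 19: ...` → z < 19 is True → y = 2
So y = 2

Answer: 2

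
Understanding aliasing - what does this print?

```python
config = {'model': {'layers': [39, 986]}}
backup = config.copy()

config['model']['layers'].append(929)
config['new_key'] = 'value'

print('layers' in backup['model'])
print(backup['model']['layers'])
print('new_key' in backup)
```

Key concept: shallow copy gotcha with nested dict.
Step by step:
`config = {'model': {'layers': [39, 986]}}` → config = {'model': {'layers': [39, 986]}}
`backup = config.copy()` → backup = {'model': {'layers': [39, 986]}}
`config['model']['layers'].append(929)` → config = {'model': {'layers': [39, 986, 929]}}; backup = {'model': {'layers': [39, 986, 929]}}
`config['new_key'] = 'value'` → config = {'model': {'layers': [39, 986, 929]}, 'new_key': 'value'}
`print('layers' in backup['model'])` → prints True
`print(backup['model']['layers'])` → prints [39, 986, 929]
`print('new_key' in backup)` → prints False

Answer:
True
[39, 986, 929]
False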